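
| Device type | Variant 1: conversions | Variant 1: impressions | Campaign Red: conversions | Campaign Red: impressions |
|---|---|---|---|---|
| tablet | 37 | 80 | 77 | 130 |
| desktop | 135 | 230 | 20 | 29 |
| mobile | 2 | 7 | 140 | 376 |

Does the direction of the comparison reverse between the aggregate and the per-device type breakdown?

Yes

Tablet: Variant 1 37/80 = 46.2%, Campaign Red 77/130 = 59.2% → Campaign Red
Desktop: Variant 1 135/230 = 58.7%, Campaign Red 20/29 = 69.0% → Campaign Red
Mobile: Variant 1 2/7 = 28.6%, Campaign Red 140/376 = 37.2% → Campaign Red
Overall: Variant 1 174/317 = 54.9%, Campaign Red 237/535 = 44.3% → Variant 1
Campaign Red wins each device group but Variant 1 wins overall — the comparison reverses. Campaign Red's impressions skew toward mobile, which has a lower base rate.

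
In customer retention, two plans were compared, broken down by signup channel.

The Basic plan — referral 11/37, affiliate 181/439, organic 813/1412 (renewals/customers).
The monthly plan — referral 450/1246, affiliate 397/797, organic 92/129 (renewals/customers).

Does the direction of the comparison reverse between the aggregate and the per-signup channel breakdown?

Yes

Referral: the Basic plan 11/37 = 29.7%, the monthly plan 450/1246 = 36.1% → the monthly plan
Affiliate: the Basic plan 181/439 = 41.2%, the monthly plan 397/797 = 49.8% → the monthly plan
Organic: the Basic plan 813/1412 = 57.6%, the monthly plan 92/129 = 71.3% → the monthly plan
Overall: the Basic plan 1005/1888 = 53.2%, the monthly plan 939/2172 = 43.2% → the Basic plan
The monthly plan wins each signup group but the Basic plan wins overall — the comparison reverses. The monthly plan's customers skew toward referral, which has a lower base rate.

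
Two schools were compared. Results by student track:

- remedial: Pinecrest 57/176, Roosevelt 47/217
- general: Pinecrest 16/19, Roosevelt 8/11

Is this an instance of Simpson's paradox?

No

Remedial: Pinecrest 57/176 = 32.4%, Roosevelt 47/217 = 21.7% → Pinecrest
General: Pinecrest 16/19 = 84.2%, Roosevelt 8/11 = 72.7% → Pinecrest
Overall: Pinecrest 73/195 = 37.4%, Roosevelt 55/228 = 24.1% → Pinecrest
Pinecrest wins overall and in every student group — no reversal.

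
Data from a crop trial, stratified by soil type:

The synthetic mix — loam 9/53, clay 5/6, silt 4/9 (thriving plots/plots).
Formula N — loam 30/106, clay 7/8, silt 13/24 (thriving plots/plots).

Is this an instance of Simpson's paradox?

No

Loam: the synthetic mix 9/53 = 17.0%, Formula N 30/106 = 28.3% → Formula N
Clay: the synthetic mix 5/6 = 83.3%, Formula N 7/8 = 87.5% → Formula N
Silt: the synthetic mix 4/9 = 44.4%, Formula N 13/24 = 54.2% → Formula N
Overall: the synthetic mix 18/68 = 26.5%, Formula N 50/138 = 36.2% → Formula N
Formula N wins overall and in every soil group — no reversal.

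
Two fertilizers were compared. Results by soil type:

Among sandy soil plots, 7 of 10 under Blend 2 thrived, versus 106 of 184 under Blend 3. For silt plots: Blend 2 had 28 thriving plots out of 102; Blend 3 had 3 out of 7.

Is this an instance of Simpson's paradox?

No

Sandy soil: Blend 2 7/10 = 70.0%, Blend 3 106/184 = 57.6% → Blend 2
Silt: Blend 2 28/102 = 27.5%, Blend 3 3/7 = 42.9% → Blend 3
Overall: Blend 2 35/112 = 31.2%, Blend 3 109/191 = 57.1% → Blend 3
Neither sweeps: Blend 2 wins 1 of 2 groups, Blend 3 wins 1. Blend 3 wins overall but not every group — no Simpson reversal.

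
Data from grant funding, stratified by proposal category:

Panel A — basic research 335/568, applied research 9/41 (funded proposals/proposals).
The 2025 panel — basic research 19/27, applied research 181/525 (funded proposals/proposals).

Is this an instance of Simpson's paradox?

Yes

Basic research: Panel A 335/568 = 59.0%, the 2025 panel 19/27 = 70.4% → the 2025 panel
Applied research: Panel A 9/41 = 22.0%, the 2025 panel 181/525 = 34.5% → the 2025 panel
Overall: Panel A 344/609 = 56.5%, the 2025 panel 200/552 = 36.2% → Panel A
The 2025 panel wins each proposal group but Panel A wins overall — the comparison reverses. The 2025 panel's proposals skew toward applied research, which has a lower base rate.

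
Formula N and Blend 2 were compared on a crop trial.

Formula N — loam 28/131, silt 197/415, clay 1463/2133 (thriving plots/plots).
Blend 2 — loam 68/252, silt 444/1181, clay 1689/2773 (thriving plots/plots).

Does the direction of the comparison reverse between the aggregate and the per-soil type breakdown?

Loam: Formula N 28/131 = 21.4%, Blend 2 68/252 = 27.0% → Blend 2
Silt: Formula N 197/415 = 47.5%, Blend 2 444/1181 = 37.6% → Formula N
Clay: Formula N 1463/2133 = 68.6%, Blend 2 1689/2773 = 60.9% → Formula N
Overall: Formula N 1688/2679 = 63.0%, Blend 2 2201/4206 = 52.3% → Formula N
Neither sweeps: Formula N wins 2 of 3 groups, Blend 2 wins 1. Formula N wins overall but not every group — no Simpson reversal.

No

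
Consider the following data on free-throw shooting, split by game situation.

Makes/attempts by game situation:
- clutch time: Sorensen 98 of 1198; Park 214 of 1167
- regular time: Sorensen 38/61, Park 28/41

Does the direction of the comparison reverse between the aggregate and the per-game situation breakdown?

Clutch time: Sorensen 98/1198 = 8.2%, Park 214/1167 = 18.3% → Park
Regular time: Sorensen 38/61 = 62.3%, Park 28/41 = 68.3% → Park
Overall: Sorensen 136/1259 = 10.8%, Park 242/1208 = 20.0% → Park
Park wins overall and in every game group — no reversal.

No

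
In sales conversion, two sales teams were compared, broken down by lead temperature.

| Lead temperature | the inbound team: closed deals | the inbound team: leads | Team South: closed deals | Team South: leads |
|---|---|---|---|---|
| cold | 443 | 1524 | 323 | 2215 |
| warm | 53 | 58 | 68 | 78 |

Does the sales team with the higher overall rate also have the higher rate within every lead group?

Cold: the inbound team 443/1524 = 29.1%, Team South 323/2215 = 14.6% → the inbound team
Warm: the inbound team 53/58 = 91.4%, Team South 68/78 = 87.2% → the inbound team
Overall: the inbound team 496/1582 = 31.4%, Team South 391/2293 = 17.1% → the inbound team
The inbound team wins overall and in every lead group — no reversal.

Yes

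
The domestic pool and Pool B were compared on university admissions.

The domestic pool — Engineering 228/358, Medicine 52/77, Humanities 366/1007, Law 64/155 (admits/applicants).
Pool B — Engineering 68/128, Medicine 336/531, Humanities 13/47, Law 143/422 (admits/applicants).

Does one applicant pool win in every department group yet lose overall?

Engineering: the domestic pool 228/358 = 63.7%, Pool B 68/128 = 53.1% → the domestic pool
Medicine: the domestic pool 52/77 = 67.5%, Pool B 336/531 = 63.3% → the domestic pool
Humanities: the domestic pool 366/1007 = 36.3%, Pool B 13/47 = 27.7% → the domestic pool
Law: the domestic pool 64/155 = 41.3%, Pool B 143/422 = 33.9% → the domestic pool
Overall: the domestic pool 710/1597 = 44.5%, Pool B 560/1128 = 49.6% → Pool B
The domestic pool wins each department group but Pool B wins overall — the comparison reverses. The domestic pool's applicants skew toward Humanities, which has a lower base rate.

Yes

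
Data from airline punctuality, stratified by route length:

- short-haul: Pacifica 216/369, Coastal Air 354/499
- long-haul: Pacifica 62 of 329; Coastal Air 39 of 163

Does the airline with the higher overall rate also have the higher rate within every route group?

Yes

Short-haul: Pacifica 216/369 = 58.5%, Coastal Air 354/499 = 70.9% → Coastal Air
Long-haul: Pacifica 62/329 = 18.8%, Coastal Air 39/163 = 23.9% → Coastal Air
Overall: Pacifica 278/698 = 39.8%, Coastal Air 393/662 = 59.4% → Coastal Air
Coastal Air wins overall and in every route group — no reversal.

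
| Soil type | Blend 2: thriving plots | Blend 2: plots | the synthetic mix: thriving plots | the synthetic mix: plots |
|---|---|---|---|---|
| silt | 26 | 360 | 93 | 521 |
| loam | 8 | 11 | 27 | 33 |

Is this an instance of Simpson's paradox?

Silt: Blend 2 26/360 = 7.2%, the synthetic mix 93/521 = 17.9% → the synthetic mix
Loam: Blend 2 8/11 = 72.7%, the synthetic mix 27/33 = 81.8% → the synthetic mix
Overall: Blend 2 34/371 = 9.2%, the synthetic mix 120/554 = 21.7% → the synthetic mix
The synthetic mix wins overall and in every soil group — no reversal.

No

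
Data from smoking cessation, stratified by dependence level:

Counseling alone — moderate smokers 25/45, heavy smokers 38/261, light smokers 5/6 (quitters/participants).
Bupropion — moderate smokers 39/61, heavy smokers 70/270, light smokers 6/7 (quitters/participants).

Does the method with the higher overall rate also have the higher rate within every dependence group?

Yes

Moderate smokers: counseling alone 25/45 = 55.6%, bupropion 39/61 = 63.9% → bupropion
Heavy smokers: counseling alone 38/261 = 14.6%, bupropion 70/270 = 25.9% → bupropion
Light smokers: counseling alone 5/6 = 83.3%, bupropion 6/7 = 85.7% → bupropion
Overall: counseling alone 68/312 = 21.8%, bupropion 115/338 = 34.0% → bupropion
Bupropion wins overall and in every dependence group — no reversal.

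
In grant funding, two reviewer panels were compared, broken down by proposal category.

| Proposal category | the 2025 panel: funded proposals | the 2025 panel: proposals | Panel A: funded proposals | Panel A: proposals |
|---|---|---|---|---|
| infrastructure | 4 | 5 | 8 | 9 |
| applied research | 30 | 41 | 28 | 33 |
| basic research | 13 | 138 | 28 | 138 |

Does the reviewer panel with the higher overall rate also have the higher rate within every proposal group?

Yes

Infrastructure: the 2025 panel 4/5 = 80.0%, Panel A 8/9 = 88.9% → Panel A
Applied research: the 2025 panel 30/41 = 73.2%, Panel A 28/33 = 84.8% → Panel A
Basic research: the 2025 panel 13/138 = 9.4%, Panel A 28/138 = 20.3% → Panel A
Overall: the 2025 panel 47/184 = 25.5%, Panel A 64/180 = 35.6% → Panel A
Panel A wins overall and in every proposal group — no reversal.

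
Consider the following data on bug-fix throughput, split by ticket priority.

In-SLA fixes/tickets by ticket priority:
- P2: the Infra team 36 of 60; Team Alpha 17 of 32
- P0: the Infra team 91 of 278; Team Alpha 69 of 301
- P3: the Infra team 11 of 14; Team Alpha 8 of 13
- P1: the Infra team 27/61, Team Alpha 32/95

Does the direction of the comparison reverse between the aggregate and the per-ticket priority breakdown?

P2: the Infra team 36/60 = 60.0%, Team Alpha 17/32 = 53.1% → the Infra team
P0: the Infra team 91/278 = 32.7%, Team Alpha 69/301 = 22.9% → the Infra team
P3: the Infra team 11/14 = 78.6%, Team Alpha 8/13 = 61.5% → the Infra team
P1: the Infra team 27/61 = 44.3%, Team Alpha 32/95 = 33.7% → the Infra team
Overall: the Infra team 165/413 = 40.0%, Team Alpha 126/441 = 28.6% → the Infra team
The Infra team wins overall and in every ticket group — no reversal.

No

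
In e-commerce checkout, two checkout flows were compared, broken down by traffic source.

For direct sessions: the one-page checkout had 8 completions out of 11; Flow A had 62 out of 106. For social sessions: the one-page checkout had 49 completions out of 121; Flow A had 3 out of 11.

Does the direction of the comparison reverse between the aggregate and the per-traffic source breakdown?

Yes

Direct: the one-page checkout 8/11 = 72.7%, Flow A 62/106 = 58.5% → the one-page checkout
Social: the one-page checkout 49/121 = 40.5%, Flow A 3/11 = 27.3% → the one-page checkout
Overall: the one-page checkout 57/132 = 43.2%, Flow A 65/117 = 55.6% → Flow A
The one-page checkout wins each traffic group but Flow A wins overall — the comparison reverses. The one-page checkout's sessions skew toward social, which has a lower base rate.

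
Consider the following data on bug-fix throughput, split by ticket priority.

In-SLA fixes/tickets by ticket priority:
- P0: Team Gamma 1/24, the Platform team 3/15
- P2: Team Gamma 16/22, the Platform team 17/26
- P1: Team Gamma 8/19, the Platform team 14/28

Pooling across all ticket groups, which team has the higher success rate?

P0: Team Gamma 1/24 = 4.2%, the Platform team 3/15 = 20.0% → the Platform team
P2: Team Gamma 16/22 = 72.7%, the Platform team 17/26 = 65.4% → Team Gamma
P1: Team Gamma 8/19 = 42.1%, the Platform team 14/28 = 50.0% → the Platform team
Overall: Team Gamma 25/65 = 38.5%, the Platform team 34/69 = 49.3% → the Platform team
(Neither sweeps every ticket group, but the Platform team has the higher pooled rate.)

the Platform team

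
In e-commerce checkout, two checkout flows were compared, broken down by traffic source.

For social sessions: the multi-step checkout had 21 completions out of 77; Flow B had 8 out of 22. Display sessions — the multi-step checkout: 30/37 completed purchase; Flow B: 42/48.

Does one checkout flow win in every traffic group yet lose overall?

Social: the multi-step checkout 21/77 = 27.3%, Flow B 8/22 = 36.4% → Flow B
Display: the multi-step checkout 30/37 = 81.1%, Flow B 42/48 = 87.5% → Flow B
Overall: the multi-step checkout 51/114 = 44.7%, Flow B 50/70 = 71.4% → Flow B
Flow B wins overall and in every traffic group — no reversal.

No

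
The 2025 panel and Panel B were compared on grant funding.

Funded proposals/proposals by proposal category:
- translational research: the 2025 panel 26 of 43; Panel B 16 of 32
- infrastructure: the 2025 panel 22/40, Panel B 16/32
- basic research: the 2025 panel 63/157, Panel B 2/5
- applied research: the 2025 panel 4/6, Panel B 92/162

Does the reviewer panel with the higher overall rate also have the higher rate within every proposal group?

No

Translational research: the 2025 panel 26/43 = 60.5%, Panel B 16/32 = 50.0% → the 2025 panel
Infrastructure: the 2025 panel 22/40 = 55.0%, Panel B 16/32 = 50.0% → the 2025 panel
Basic research: the 2025 panel 63/157 = 40.1%, Panel B 2/5 = 40.0% → the 2025 panel
Applied research: the 2025 panel 4/6 = 66.7%, Panel B 92/162 = 56.8% → the 2025 panel
Overall: the 2025 panel 115/246 = 46.7%, Panel B 126/231 = 54.5% → Panel B
The 2025 panel wins each proposal group but Panel B wins overall — the comparison reverses. The 2025 panel's proposals skew toward basic research, which has a lower base rate.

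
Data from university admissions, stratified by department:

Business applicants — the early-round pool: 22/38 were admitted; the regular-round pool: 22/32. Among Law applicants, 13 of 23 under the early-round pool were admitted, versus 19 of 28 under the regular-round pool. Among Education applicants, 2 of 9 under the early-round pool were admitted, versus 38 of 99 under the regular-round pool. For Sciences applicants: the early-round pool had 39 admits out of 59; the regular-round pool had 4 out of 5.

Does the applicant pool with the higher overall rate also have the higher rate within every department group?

Business: the early-round pool 22/38 = 57.9%, the regular-round pool 22/32 = 68.8% → the regular-round pool
Law: the early-round pool 13/23 = 56.5%, the regular-round pool 19/28 = 67.9% → the regular-round pool
Education: the early-round pool 2/9 = 22.2%, the regular-round pool 38/99 = 38.4% → the regular-round pool
Sciences: the early-round pool 39/59 = 66.1%, the regular-round pool 4/5 = 80.0% → the regular-round pool
Overall: the early-round pool 76/129 = 58.9%, the regular-round pool 83/164 = 50.6% → the early-round pool
The regular-round pool wins each department group but the early-round pool wins overall — the comparison reverses. The regular-round pool's applicants skew toward Education, which has a lower base rate.

No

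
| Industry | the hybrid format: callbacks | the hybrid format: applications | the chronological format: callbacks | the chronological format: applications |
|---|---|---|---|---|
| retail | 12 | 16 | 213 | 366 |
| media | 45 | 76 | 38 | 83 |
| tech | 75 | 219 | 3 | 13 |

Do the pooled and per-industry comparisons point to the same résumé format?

No

Retail: the hybrid format 12/16 = 75.0%, the chronological format 213/366 = 58.2% → the hybrid format
Media: the hybrid format 45/76 = 59.2%, the chronological format 38/83 = 45.8% → the hybrid format
Tech: the hybrid format 75/219 = 34.2%, the chronological format 3/13 = 23.1% → the hybrid format
Overall: the hybrid format 132/311 = 42.4%, the chronological format 254/462 = 55.0% → the chronological format
The hybrid format wins each industry group but the chronological format wins overall — the comparison reverses. The hybrid format's applications skew toward tech, which has a lower base rate.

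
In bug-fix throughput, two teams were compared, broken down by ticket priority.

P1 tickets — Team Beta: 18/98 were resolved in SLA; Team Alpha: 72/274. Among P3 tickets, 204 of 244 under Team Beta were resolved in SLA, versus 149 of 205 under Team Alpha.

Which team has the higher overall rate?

P1: Team Beta 18/98 = 18.4%, Team Alpha 72/274 = 26.3% → Team Alpha
P3: Team Beta 204/244 = 83.6%, Team Alpha 149/205 = 72.7% → Team Beta
Overall: Team Beta 222/342 = 64.9%, Team Alpha 221/479 = 46.1% → Team Beta
(Neither sweeps every ticket group, but Team Beta has the higher pooled rate.)

Team Beta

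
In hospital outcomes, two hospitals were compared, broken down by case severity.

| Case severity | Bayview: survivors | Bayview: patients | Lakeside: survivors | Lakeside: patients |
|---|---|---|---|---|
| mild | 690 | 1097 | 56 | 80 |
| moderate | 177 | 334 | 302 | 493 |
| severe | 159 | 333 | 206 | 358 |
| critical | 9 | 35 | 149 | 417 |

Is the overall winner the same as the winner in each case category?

No

Mild: Bayview 690/1097 = 62.9%, Lakeside 56/80 = 70.0% → Lakeside
Moderate: Bayview 177/334 = 53.0%, Lakeside 302/493 = 61.3% → Lakeside
Severe: Bayview 159/333 = 47.7%, Lakeside 206/358 = 57.5% → Lakeside
Critical: Bayview 9/35 = 25.7%, Lakeside 149/417 = 35.7% → Lakeside
Overall: Bayview 1035/1799 = 57.5%, Lakeside 713/1348 = 52.9% → Bayview
Lakeside wins each case group but Bayview wins overall — the comparison reverses. Lakeside's patients skew toward critical, which has a lower base rate.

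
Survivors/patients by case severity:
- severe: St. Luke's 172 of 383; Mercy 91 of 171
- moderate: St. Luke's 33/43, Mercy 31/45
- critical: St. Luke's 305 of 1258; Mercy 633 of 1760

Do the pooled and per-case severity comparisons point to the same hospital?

Severe: St. Luke's 172/383 = 44.9%, Mercy 91/171 = 53.2% → Mercy
Moderate: St. Luke's 33/43 = 76.7%, Mercy 31/45 = 68.9% → St. Luke's
Critical: St. Luke's 305/1258 = 24.2%, Mercy 633/1760 = 36.0% → Mercy
Overall: St. Luke's 510/1684 = 30.3%, Mercy 755/1976 = 38.2% → Mercy
Neither sweeps: St. Luke's wins 1 of 3 groups, Mercy wins 2. Mercy wins overall but not every group — no Simpson reversal.

No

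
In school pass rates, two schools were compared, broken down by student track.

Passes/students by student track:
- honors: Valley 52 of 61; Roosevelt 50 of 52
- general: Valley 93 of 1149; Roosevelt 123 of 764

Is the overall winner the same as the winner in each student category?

Yes

Honors: Valley 52/61 = 85.2%, Roosevelt 50/52 = 96.2% → Roosevelt
General: Valley 93/1149 = 8.1%, Roosevelt 123/764 = 16.1% → Roosevelt
Overall: Valley 145/1210 = 12.0%, Roosevelt 173/816 = 21.2% → Roosevelt
Roosevelt wins overall and in every student group — no reversal.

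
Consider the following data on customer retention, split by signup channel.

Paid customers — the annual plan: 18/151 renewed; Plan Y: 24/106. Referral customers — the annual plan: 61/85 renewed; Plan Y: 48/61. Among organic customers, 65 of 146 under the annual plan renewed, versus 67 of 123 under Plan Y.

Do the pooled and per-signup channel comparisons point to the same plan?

Yes

Paid: the annual plan 18/151 = 11.9%, Plan Y 24/106 = 22.6% → Plan Y
Referral: the annual plan 61/85 = 71.8%, Plan Y 48/61 = 78.7% → Plan Y
Organic: the annual plan 65/146 = 44.5%, Plan Y 67/123 = 54.5% → Plan Y
Overall: the annual plan 144/382 = 37.7%, Plan Y 139/290 = 47.9% → Plan Y
Plan Y wins overall and in every signup group — no reversal.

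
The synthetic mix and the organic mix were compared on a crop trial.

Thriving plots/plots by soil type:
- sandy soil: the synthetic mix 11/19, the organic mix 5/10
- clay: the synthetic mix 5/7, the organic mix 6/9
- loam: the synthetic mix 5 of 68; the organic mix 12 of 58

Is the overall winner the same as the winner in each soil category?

No

Sandy soil: the synthetic mix 11/19 = 57.9%, the organic mix 5/10 = 50.0% → the synthetic mix
Clay: the synthetic mix 5/7 = 71.4%, the organic mix 6/9 = 66.7% → the synthetic mix
Loam: the synthetic mix 5/68 = 7.4%, the organic mix 12/58 = 20.7% → the organic mix
Overall: the synthetic mix 21/94 = 22.3%, the organic mix 23/77 = 29.9% → the organic mix
Neither sweeps: the synthetic mix wins 2 of 3 groups, the organic mix wins 1. The organic mix wins overall but not every group — no Simpson reversal.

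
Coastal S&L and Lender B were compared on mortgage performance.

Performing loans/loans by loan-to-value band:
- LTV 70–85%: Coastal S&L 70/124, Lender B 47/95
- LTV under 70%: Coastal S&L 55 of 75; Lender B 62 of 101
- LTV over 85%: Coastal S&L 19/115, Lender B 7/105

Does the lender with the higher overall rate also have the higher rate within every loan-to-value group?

LTV 70–85%: Coastal S&L 70/124 = 56.5%, Lender B 47/95 = 49.5% → Coastal S&L
LTV under 70%: Coastal S&L 55/75 = 73.3%, Lender B 62/101 = 61.4% → Coastal S&L
LTV over 85%: Coastal S&L 19/115 = 16.5%, Lender B 7/105 = 6.7% → Coastal S&L
Overall: Coastal S&L 144/314 = 45.9%, Lender B 116/301 = 38.5% → Coastal S&L
Coastal S&L wins overall and in every loan-to-value group — no reversal.

Yes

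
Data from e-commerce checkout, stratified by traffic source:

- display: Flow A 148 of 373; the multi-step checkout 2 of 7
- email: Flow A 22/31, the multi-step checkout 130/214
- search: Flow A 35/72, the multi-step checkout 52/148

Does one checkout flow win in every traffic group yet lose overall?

Display: Flow A 148/373 = 39.7%, the multi-step checkout 2/7 = 28.6% → Flow A
Email: Flow A 22/31 = 71.0%, the multi-step checkout 130/214 = 60.7% → Flow A
Search: Flow A 35/72 = 48.6%, the multi-step checkout 52/148 = 35.1% → Flow A
Overall: Flow A 205/476 = 43.1%, the multi-step checkout 184/369 = 49.9% → the multi-step checkout
Flow A wins each traffic group but the multi-step checkout wins overall — the comparison reverses. Flow A's sessions skew toward display, which has a lower base rate.

Yes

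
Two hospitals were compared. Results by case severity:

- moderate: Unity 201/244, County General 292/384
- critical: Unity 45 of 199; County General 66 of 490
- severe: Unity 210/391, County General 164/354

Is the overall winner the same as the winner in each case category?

Moderate: Unity 201/244 = 82.4%, County General 292/384 = 76.0% → Unity
Critical: Unity 45/199 = 22.6%, County General 66/490 = 13.5% → Unity
Severe: Unity 210/391 = 53.7%, County General 164/354 = 46.3% → Unity
Overall: Unity 456/834 = 54.7%, County General 522/1228 = 42.5% → Unity
Unity wins overall and in every case group — no reversal.

Yes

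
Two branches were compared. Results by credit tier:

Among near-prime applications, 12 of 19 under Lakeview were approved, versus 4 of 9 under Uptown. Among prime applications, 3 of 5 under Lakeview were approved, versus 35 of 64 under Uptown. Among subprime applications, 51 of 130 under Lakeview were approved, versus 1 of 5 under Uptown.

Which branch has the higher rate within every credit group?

Near-prime: Lakeview 12/19 = 63.2%, Uptown 4/9 = 44.4% → Lakeview
Prime: Lakeview 3/5 = 60.0%, Uptown 35/64 = 54.7% → Lakeview
Subprime: Lakeview 51/130 = 39.2%, Uptown 1/5 = 20.0% → Lakeview
Lakeview has the higher rate in all 3 groups.

Lakeview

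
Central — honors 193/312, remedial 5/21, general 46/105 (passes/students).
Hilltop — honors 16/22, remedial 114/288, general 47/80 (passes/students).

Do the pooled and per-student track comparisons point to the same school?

No

Honors: Central 193/312 = 61.9%, Hilltop 16/22 = 72.7% → Hilltop
Remedial: Central 5/21 = 23.8%, Hilltop 114/288 = 39.6% → Hilltop
General: Central 46/105 = 43.8%, Hilltop 47/80 = 58.8% → Hilltop
Overall: Central 244/438 = 55.7%, Hilltop 177/390 = 45.4% → Central
Hilltop wins each student group but Central wins overall — the comparison reverses. Hilltop's students skew toward remedial, which has a lower base rate.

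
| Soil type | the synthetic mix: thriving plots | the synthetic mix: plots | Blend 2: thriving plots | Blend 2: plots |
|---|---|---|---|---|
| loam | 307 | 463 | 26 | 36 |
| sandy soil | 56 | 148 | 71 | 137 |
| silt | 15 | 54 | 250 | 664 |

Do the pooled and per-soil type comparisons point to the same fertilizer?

No

Loam: the synthetic mix 307/463 = 66.3%, Blend 2 26/36 = 72.2% → Blend 2
Sandy soil: the synthetic mix 56/148 = 37.8%, Blend 2 71/137 = 51.8% → Blend 2
Silt: the synthetic mix 15/54 = 27.8%, Blend 2 250/664 = 37.7% → Blend 2
Overall: the synthetic mix 378/665 = 56.8%, Blend 2 347/837 = 41.5% → the synthetic mix
Blend 2 wins each soil group but the synthetic mix wins overall — the comparison reverses. Blend 2's plots skew toward silt, which has a lower base rate.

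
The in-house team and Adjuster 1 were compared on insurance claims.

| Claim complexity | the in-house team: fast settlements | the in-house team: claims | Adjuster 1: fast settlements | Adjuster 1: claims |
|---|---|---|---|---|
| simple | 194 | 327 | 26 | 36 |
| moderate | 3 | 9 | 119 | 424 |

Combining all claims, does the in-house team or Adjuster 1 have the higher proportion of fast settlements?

the in-house team

Simple: the in-house team 194/327 = 59.3%, Adjuster 1 26/36 = 72.2% → Adjuster 1
Moderate: the in-house team 3/9 = 33.3%, Adjuster 1 119/424 = 28.1% → the in-house team
Overall: the in-house team 197/336 = 58.6%, Adjuster 1 145/460 = 31.5% → the in-house team
(Neither sweeps every claim group, but the in-house team has the higher pooled rate.)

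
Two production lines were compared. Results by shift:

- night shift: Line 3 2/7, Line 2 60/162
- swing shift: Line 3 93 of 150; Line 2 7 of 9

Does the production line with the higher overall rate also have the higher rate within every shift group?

Night shift: Line 3 2/7 = 28.6%, Line 2 60/162 = 37.0% → Line 2
Swing shift: Line 3 93/150 = 62.0%, Line 2 7/9 = 77.8% → Line 2
Overall: Line 3 95/157 = 60.5%, Line 2 67/171 = 39.2% → Line 3
Line 2 wins each shift group but Line 3 wins overall — the comparison reverses. Line 2's units skew toward night shift, which has a lower base rate.

No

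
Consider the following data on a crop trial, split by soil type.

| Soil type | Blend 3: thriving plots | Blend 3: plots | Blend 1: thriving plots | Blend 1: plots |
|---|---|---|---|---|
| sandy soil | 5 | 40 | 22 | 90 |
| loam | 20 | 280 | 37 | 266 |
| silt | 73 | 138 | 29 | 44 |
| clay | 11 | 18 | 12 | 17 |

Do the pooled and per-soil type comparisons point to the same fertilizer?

Sandy soil: Blend 3 5/40 = 12.5%, Blend 1 22/90 = 24.4% → Blend 1
Loam: Blend 3 20/280 = 7.1%, Blend 1 37/266 = 13.9% → Blend 1
Silt: Blend 3 73/138 = 52.9%, Blend 1 29/44 = 65.9% → Blend 1
Clay: Blend 3 11/18 = 61.1%, Blend 1 12/17 = 70.6% → Blend 1
Overall: Blend 3 109/476 = 22.9%, Blend 1 100/417 = 24.0% → Blend 1
Blend 1 wins overall and in every soil group — no reversal.

Yes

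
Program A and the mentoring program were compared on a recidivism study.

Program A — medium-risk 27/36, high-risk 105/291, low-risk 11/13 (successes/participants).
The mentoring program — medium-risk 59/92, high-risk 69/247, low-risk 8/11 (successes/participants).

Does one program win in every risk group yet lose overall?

No

Medium-risk: Program A 27/36 = 75.0%, the mentoring program 59/92 = 64.1% → Program A
High-risk: Program A 105/291 = 36.1%, the mentoring program 69/247 = 27.9% → Program A
Low-risk: Program A 11/13 = 84.6%, the mentoring program 8/11 = 72.7% → Program A
Overall: Program A 143/340 = 42.1%, the mentoring program 136/350 = 38.9% → Program A
Program A wins overall and in every risk group — no reversal.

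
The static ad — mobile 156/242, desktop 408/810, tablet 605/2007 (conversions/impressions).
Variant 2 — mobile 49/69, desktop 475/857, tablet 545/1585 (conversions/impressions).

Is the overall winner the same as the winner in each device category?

Mobile: the static ad 156/242 = 64.5%, Variant 2 49/69 = 71.0% → Variant 2
Desktop: the static ad 408/810 = 50.4%, Variant 2 475/857 = 55.4% → Variant 2
Tablet: the static ad 605/2007 = 30.1%, Variant 2 545/1585 = 34.4% → Variant 2
Overall: the static ad 1169/3059 = 38.2%, Variant 2 1069/2511 = 42.6% → Variant 2
Variant 2 wins overall and in every device group — no reversal.

Yes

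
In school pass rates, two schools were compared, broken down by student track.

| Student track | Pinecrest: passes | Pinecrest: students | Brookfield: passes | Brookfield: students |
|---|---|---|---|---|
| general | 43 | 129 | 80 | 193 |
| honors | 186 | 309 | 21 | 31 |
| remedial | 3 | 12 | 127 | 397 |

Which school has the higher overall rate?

General: Pinecrest 43/129 = 33.3%, Brookfield 80/193 = 41.5% → Brookfield
Honors: Pinecrest 186/309 = 60.2%, Brookfield 21/31 = 67.7% → Brookfield
Remedial: Pinecrest 3/12 = 25.0%, Brookfield 127/397 = 32.0% → Brookfield
Overall: Pinecrest 232/450 = 51.6%, Brookfield 228/621 = 36.7% → Pinecrest
(Brookfield wins every student group but Pinecrest wins overall — Brookfield's students skew toward the low-rate remedial group.)

Pinecrest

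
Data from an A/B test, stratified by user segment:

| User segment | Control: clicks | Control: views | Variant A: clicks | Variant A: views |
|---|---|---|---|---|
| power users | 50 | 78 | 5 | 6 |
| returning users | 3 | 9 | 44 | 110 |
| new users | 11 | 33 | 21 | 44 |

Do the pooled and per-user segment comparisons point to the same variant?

No

Power users: Control 50/78 = 64.1%, Variant A 5/6 = 83.3% → Variant A
Returning users: Control 3/9 = 33.3%, Variant A 44/110 = 40.0% → Variant A
New users: Control 11/33 = 33.3%, Variant A 21/44 = 47.7% → Variant A
Overall: Control 64/120 = 53.3%, Variant A 70/160 = 43.8% → Control
Variant A wins each user group but Control wins overall — the comparison reverses. Variant A's views skew toward returning users, which has a lower base rate.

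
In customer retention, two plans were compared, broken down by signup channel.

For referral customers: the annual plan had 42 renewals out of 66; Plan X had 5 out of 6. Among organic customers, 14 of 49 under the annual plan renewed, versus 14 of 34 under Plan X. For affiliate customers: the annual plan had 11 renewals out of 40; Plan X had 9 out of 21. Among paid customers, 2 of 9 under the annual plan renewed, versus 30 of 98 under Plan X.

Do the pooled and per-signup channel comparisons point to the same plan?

Referral: the annual plan 42/66 = 63.6%, Plan X 5/6 = 83.3% → Plan X
Organic: the annual plan 14/49 = 28.6%, Plan X 14/34 = 41.2% → Plan X
Affiliate: the annual plan 11/40 = 27.5%, Plan X 9/21 = 42.9% → Plan X
Paid: the annual plan 2/9 = 22.2%, Plan X 30/98 = 30.6% → Plan X
Overall: the annual plan 69/164 = 42.1%, Plan X 58/159 = 36.5% → the annual plan
Plan X wins each signup group but the annual plan wins overall — the comparison reverses. Plan X's customers skew toward paid, which has a lower base rate.

No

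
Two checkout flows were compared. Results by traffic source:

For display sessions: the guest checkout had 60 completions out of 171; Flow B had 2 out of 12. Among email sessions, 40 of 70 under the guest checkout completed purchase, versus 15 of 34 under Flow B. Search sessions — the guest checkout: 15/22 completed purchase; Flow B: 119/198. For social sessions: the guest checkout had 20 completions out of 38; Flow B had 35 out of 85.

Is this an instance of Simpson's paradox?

Yes

Display: the guest checkout 60/171 = 35.1%, Flow B 2/12 = 16.7% → the guest checkout
Email: the guest checkout 40/70 = 57.1%, Flow B 15/34 = 44.1% → the guest checkout
Search: the guest checkout 15/22 = 68.2%, Flow B 119/198 = 60.1% → the guest checkout
Social: the guest checkout 20/38 = 52.6%, Flow B 35/85 = 41.2% → the guest checkout
Overall: the guest checkout 135/301 = 44.9%, Flow B 171/329 = 52.0% → Flow B
The guest checkout wins each traffic group but Flow B wins overall — the comparison reverses. The guest checkout's sessions skew toward display, which has a lower base rate.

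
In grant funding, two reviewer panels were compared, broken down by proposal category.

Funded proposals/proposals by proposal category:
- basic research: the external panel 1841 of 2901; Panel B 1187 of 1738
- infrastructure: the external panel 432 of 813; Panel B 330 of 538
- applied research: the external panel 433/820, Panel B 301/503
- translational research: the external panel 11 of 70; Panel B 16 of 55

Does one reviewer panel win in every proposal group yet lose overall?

Basic research: the external panel 1841/2901 = 63.5%, Panel B 1187/1738 = 68.3% → Panel B
Infrastructure: the external panel 432/813 = 53.1%, Panel B 330/538 = 61.3% → Panel B
Applied research: the external panel 433/820 = 52.8%, Panel B 301/503 = 59.8% → Panel B
Translational research: the external panel 11/70 = 15.7%, Panel B 16/55 = 29.1% → Panel B
Overall: the external panel 2717/4604 = 59.0%, Panel B 1834/2834 = 64.7% → Panel B
Panel B wins overall and in every proposal group — no reversal.

No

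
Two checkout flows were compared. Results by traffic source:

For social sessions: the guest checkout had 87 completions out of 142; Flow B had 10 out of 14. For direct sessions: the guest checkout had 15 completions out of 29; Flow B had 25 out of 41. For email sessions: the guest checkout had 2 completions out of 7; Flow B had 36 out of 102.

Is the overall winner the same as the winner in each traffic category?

Social: the guest checkout 87/142 = 61.3%, Flow B 10/14 = 71.4% → Flow B
Direct: the guest checkout 15/29 = 51.7%, Flow B 25/41 = 61.0% → Flow B
Email: the guest checkout 2/7 = 28.6%, Flow B 36/102 = 35.3% → Flow B
Overall: the guest checkout 104/178 = 58.4%, Flow B 71/157 = 45.2% → the guest checkout
Flow B wins each traffic group but the guest checkout wins overall — the comparison reverses. Flow B's sessions skew toward email, which has a lower base rate.

No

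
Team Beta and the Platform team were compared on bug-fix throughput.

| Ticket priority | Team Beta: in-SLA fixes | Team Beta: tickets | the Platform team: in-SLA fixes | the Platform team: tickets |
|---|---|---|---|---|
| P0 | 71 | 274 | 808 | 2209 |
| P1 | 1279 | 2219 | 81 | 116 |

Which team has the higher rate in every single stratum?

the Platform team

P0: Team Beta 71/274 = 25.9%, the Platform team 808/2209 = 36.6% → the Platform team
P1: Team Beta 1279/2219 = 57.6%, the Platform team 81/116 = 69.8% → the Platform team
The Platform team has the higher rate in both groups.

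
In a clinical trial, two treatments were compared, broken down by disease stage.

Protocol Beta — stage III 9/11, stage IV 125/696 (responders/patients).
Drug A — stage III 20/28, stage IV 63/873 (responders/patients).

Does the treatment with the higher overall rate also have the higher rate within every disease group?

Yes

Stage III: Protocol Beta 9/11 = 81.8%, Drug A 20/28 = 71.4% → Protocol Beta
Stage IV: Protocol Beta 125/696 = 18.0%, Drug A 63/873 = 7.2% → Protocol Beta
Overall: Protocol Beta 134/707 = 19.0%, Drug A 83/901 = 9.2% → Protocol Beta
Protocol Beta wins overall and in every disease group — no reversal.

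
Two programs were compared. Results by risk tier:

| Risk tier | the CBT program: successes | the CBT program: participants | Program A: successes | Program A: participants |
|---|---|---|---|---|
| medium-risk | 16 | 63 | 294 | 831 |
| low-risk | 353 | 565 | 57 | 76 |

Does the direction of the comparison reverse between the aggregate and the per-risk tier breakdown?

Medium-risk: the CBT program 16/63 = 25.4%, Program A 294/831 = 35.4% → Program A
Low-risk: the CBT program 353/565 = 62.5%, Program A 57/76 = 75.0% → Program A
Overall: the CBT program 369/628 = 58.8%, Program A 351/907 = 38.7% → the CBT program
Program A wins each risk group but the CBT program wins overall — the comparison reverses. Program A's participants skew toward medium-risk, which has a lower base rate.

Yes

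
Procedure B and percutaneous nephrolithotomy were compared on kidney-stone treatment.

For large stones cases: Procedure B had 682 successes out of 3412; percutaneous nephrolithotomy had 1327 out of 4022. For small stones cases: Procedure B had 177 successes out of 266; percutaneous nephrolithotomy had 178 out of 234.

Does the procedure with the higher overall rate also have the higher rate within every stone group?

Large stones: Procedure B 682/3412 = 20.0%, percutaneous nephrolithotomy 1327/4022 = 33.0% → percutaneous nephrolithotomy
Small stones: Procedure B 177/266 = 66.5%, percutaneous nephrolithotomy 178/234 = 76.1% → percutaneous nephrolithotomy
Overall: Procedure B 859/3678 = 23.4%, percutaneous nephrolithotomy 1505/4256 = 35.4% → percutaneous nephrolithotomy
Percutaneous nephrolithotomy wins overall and in every stone group — no reversal.

Yes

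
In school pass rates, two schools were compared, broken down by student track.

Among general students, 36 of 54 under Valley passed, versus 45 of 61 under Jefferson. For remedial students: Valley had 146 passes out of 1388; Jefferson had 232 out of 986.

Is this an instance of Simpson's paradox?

No

General: Valley 36/54 = 66.7%, Jefferson 45/61 = 73.8% → Jefferson
Remedial: Valley 146/1388 = 10.5%, Jefferson 232/986 = 23.5% → Jefferson
Overall: Valley 182/1442 = 12.6%, Jefferson 277/1047 = 26.5% → Jefferson
Jefferson wins overall and in every student group — no reversal.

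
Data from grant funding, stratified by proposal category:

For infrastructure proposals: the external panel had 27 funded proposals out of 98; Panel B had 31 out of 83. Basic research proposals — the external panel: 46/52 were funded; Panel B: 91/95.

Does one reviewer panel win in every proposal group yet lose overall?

No

Infrastructure: the external panel 27/98 = 27.6%, Panel B 31/83 = 37.3% → Panel B
Basic research: the external panel 46/52 = 88.5%, Panel B 91/95 = 95.8% → Panel B
Overall: the external panel 73/150 = 48.7%, Panel B 122/178 = 68.5% → Panel B
Panel B wins overall and in every proposal group — no reversal.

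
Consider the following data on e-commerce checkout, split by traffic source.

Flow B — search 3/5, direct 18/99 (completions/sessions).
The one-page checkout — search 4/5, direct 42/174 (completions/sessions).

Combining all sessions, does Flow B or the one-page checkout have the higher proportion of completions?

the one-page checkout

Search: Flow B 3/5 = 60.0%, the one-page checkout 4/5 = 80.0% → the one-page checkout
Direct: Flow B 18/99 = 18.2%, the one-page checkout 42/174 = 24.1% → the one-page checkout
Overall: Flow B 21/104 = 20.2%, the one-page checkout 46/179 = 25.7% → the one-page checkout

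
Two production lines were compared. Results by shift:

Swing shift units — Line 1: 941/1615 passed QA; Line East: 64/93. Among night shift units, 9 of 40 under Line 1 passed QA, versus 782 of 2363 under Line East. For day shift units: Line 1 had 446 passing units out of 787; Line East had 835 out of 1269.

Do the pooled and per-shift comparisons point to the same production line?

No

Swing shift: Line 1 941/1615 = 58.3%, Line East 64/93 = 68.8% → Line East
Night shift: Line 1 9/40 = 22.5%, Line East 782/2363 = 33.1% → Line East
Day shift: Line 1 446/787 = 56.7%, Line East 835/1269 = 65.8% → Line East
Overall: Line 1 1396/2442 = 57.2%, Line East 1681/3725 = 45.1% → Line 1
Line East wins each shift group but Line 1 wins overall — the comparison reverses. Line East's units skew toward night shift, which has a lower base rate.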